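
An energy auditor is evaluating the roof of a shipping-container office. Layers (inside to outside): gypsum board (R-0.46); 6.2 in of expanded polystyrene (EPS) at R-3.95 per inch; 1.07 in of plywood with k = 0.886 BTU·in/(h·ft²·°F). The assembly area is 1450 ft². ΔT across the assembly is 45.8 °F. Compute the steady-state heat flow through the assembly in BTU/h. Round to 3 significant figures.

6.2 × 3.95 = 24.49
1.07/0.886 = 1.208
R_total = 0.46 + 24.49 + 1.208 = 26.16 ft²·°F·h/BTU
Q = A·ΔT/R = 1450 × 45.8 / 26.16 = 2539 BTU/h

2540 BTU/h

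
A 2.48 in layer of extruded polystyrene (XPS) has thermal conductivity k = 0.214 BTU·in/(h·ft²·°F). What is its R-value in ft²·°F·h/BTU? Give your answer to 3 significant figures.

R = L/k = 2.48/0.214 = 11.59 ft²·°F·h/BTU

11.6 ft²·°F·h/BTU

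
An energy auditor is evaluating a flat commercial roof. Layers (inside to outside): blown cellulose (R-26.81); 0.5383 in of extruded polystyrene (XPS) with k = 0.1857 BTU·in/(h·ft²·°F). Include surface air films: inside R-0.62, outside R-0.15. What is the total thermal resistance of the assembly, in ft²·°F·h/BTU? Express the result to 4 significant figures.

30.48 ft²·°F·h/BTU

0.5383/0.1857 = 2.8988
R_total = 0.62 + 26.81 + 2.8988 + 0.15 = 30.479 ft²·°F·h/BTU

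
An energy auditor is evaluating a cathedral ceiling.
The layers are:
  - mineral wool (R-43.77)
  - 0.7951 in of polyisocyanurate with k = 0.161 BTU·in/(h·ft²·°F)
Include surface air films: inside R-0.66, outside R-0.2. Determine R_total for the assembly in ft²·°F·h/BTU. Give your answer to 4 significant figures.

0.7951/0.161 = 4.9385
R_total = 0.66 + 43.77 + 4.9385 + 0.2 = 49.569 ft²·°F·h/BTU

49.57 ft²·°F·h/BTU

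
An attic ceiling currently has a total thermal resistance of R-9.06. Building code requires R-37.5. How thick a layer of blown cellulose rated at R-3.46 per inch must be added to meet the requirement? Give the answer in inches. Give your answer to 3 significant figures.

ΔR = 37.5 − 9.06 = 28.44 ft²·°F·h/BTU
L = ΔR / (R/in) = 28.44/3.46 = 8.22 in

8.22 in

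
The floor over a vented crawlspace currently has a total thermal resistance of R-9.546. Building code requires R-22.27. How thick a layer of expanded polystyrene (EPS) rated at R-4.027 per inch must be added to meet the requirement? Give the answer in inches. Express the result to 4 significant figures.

ΔR = 22.27 − 9.546 = 12.724 ft²·°F·h/BTU
L = ΔR / (R/in) = 12.724/4.027 = 3.1597 in

3.160 in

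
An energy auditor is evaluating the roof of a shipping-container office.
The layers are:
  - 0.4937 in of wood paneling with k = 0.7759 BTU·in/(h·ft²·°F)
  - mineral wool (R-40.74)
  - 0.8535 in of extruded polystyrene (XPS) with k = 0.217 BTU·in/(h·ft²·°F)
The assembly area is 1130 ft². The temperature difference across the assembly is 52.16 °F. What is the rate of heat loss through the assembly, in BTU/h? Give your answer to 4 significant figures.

1301 BTU/h

0.4937/0.7759 = 0.63629
0.8535/0.217 = 3.9332
R_total = 0.63629 + 40.74 + 3.9332 = 45.309 ft²·°F·h/BTU
Q = A·ΔT/R = 1130 × 52.16 / 45.309 = 1300.8 BTU/h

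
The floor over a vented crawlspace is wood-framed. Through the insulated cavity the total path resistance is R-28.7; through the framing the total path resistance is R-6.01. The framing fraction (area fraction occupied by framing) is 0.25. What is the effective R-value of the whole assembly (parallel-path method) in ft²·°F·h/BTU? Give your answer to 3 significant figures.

U_eff = 0.75/28.7 + 0.25/6.01 = 0.02613 + 0.0416 = 0.06773
R_eff = 1/U_eff = 14.76 ft²·°F·h/BTU

14.8 ft²·°F·h/BTU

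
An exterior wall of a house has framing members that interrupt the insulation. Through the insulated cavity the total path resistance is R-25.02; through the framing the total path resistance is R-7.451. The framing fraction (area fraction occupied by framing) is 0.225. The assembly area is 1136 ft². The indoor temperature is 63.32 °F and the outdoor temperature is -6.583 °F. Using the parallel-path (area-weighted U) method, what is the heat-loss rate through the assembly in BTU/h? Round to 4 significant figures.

4858 BTU/h

U_eff = 0.775/25.02 + 0.225/7.451 = 0.030975 + 0.030197 = 0.061173
R_eff = 1/U_eff = 16.347 ft²·°F·h/BTU
Q = 1136 × (63.32 − (-6.583)) / 16.347 = 4857.7 BTU/h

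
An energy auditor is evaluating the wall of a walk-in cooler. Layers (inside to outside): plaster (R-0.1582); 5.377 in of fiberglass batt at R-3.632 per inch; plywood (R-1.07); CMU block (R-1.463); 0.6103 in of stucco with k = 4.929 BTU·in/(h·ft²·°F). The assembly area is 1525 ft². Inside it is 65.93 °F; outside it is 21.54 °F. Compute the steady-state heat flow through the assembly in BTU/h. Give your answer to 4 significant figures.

3030 BTU/h

5.377 × 3.632 = 19.529
0.6103/4.929 = 0.12382
R_total = 0.1582 + 19.529 + 1.07 + 1.463 + 0.12382 = 22.344 ft²·°F·h/BTU
Q = A·ΔT/R = 1525 × (65.93 − 21.54) / 22.344 = 3029.6 BTU/h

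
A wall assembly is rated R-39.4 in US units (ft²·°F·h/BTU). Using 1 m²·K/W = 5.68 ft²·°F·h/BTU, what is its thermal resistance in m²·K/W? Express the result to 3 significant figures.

R_SI = 39.4/5.68 = 6.937

6.94 m²·K/W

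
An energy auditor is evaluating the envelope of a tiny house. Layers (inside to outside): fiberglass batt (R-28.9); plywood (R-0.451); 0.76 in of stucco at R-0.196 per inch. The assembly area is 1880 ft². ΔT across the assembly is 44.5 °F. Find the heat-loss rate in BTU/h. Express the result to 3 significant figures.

2840 BTU/h

0.76 × 0.196 = 0.149
R_total = 28.9 + 0.451 + 0.149 = 29.5 ft²·°F·h/BTU
Q = A·ΔT/R = 1880 × 44.5 / 29.5 = 2836 BTU/h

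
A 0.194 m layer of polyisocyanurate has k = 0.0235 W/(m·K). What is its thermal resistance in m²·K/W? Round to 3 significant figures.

R = L/k = 0.194/0.0235 = 8.255 m²·K/W

8.26 m²·K/W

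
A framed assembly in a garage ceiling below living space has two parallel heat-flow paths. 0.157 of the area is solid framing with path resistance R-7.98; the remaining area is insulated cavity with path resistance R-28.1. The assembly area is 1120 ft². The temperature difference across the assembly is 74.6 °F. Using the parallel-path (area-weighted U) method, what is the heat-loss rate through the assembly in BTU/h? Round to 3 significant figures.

U_eff = 0.843/28.1 + 0.157/7.98 = 0.03 + 0.01967 = 0.04967
R_eff = 1/U_eff = 20.13 ft²·°F·h/BTU
Q = 1120 × 74.6 / 20.13 = 4150 BTU/h

4150 BTU/h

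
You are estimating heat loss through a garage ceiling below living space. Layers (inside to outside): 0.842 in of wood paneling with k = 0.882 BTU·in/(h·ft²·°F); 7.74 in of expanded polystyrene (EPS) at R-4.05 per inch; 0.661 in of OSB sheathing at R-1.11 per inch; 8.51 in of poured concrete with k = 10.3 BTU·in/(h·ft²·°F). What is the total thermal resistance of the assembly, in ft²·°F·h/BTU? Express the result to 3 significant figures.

33.9 ft²·°F·h/BTU

0.842/0.882 = 0.9546
7.74 × 4.05 = 31.35
0.661 × 1.11 = 0.7337
8.51/10.3 = 0.8262
R_total = 0.9546 + 31.35 + 0.7337 + 0.8262 = 33.86 ft²·°F·h/BTU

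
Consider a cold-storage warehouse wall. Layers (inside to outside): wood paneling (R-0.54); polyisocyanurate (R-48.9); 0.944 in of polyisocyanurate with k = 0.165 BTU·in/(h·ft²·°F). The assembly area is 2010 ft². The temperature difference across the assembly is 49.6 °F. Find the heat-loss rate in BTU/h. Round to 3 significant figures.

0.944/0.165 = 5.721
R_total = 0.54 + 48.9 + 5.721 = 55.16 ft²·°F·h/BTU
Q = A·ΔT/R = 2010 × 49.6 / 55.16 = 1807 BTU/h

1810 BTU/h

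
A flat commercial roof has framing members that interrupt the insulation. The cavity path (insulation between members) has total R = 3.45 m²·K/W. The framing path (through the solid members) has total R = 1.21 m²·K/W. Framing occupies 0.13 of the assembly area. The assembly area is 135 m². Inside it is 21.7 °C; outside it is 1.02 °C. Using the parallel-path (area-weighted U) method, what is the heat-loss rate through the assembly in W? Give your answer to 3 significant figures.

U_eff = 0.87/3.45 + 0.13/1.21 = 0.2522 + 0.1074 = 0.3596
R_eff = 1/U_eff = 2.781 m²·K/W
Q = 135 × (21.7 − 1.02) / 2.781 = 1004 W

1000 W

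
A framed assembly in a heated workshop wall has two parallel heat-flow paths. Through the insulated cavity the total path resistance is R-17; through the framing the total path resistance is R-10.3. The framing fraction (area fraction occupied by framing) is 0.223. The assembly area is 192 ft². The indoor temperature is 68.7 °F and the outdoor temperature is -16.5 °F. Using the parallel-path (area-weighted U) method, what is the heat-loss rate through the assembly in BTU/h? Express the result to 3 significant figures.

U_eff = 0.777/17 + 0.223/10.3 = 0.04571 + 0.02165 = 0.06736
R_eff = 1/U_eff = 14.85 ft²·°F·h/BTU
Q = 192 × (68.7 − (-16.5)) / 14.85 = 1102 BTU/h

1100 BTU/h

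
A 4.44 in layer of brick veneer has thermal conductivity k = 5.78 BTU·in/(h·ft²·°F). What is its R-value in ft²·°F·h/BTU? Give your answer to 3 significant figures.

0.768 ft²·°F·h/BTU

R = L/k = 4.44/5.78 = 0.7682 ft²·°F·h/BTU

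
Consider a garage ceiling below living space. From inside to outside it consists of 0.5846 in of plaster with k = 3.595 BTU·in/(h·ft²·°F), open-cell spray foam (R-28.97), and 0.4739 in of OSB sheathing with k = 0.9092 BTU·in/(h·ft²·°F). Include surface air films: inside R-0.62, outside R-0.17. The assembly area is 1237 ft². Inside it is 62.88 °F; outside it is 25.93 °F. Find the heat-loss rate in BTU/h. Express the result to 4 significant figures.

1501 BTU/h

0.5846/3.595 = 0.16261
0.4739/0.9092 = 0.52123
R_total = 0.62 + 0.16261 + 28.97 + 0.52123 + 0.17 = 30.444 ft²·°F·h/BTU
Q = A·ΔT/R = 1237 × (62.88 − 25.93) / 30.444 = 1501.4 BTU/h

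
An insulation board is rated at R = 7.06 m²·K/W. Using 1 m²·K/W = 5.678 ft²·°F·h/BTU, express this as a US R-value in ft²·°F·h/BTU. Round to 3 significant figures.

40.1 ft²·°F·h/BTU

R_US = 7.06 × 5.678 = 40.09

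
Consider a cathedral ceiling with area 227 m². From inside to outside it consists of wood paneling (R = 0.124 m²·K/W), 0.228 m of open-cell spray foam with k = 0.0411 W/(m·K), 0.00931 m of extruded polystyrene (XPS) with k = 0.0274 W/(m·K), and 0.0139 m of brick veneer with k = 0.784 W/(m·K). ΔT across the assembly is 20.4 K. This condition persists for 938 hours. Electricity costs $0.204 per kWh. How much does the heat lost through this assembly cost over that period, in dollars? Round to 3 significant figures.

147 dollars

0.228/0.0411 = 5.547
0.00931/0.0274 = 0.3398
0.0139/0.784 = 0.01773
R_total = 0.124 + 5.547 + 0.3398 + 0.01773 = 6.029 m²·K/W
Q = 227 × 20.4 / 6.029 = 768.1 W
E = 768.1 W × 938 h / 1000 = 720.5 kWh
Cost = 720.5 × 0.204 = $147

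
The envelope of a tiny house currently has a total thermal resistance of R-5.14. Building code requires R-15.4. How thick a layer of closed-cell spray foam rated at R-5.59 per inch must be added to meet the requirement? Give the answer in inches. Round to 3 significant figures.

ΔR = 15.4 − 5.14 = 10.26 ft²·°F·h/BTU
L = ΔR / (R/in) = 10.26/5.59 = 1.835 in

1.84 in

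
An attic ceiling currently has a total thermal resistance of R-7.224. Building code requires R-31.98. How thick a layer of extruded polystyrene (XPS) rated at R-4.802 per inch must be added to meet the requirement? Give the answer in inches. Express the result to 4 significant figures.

ΔR = 31.98 − 7.224 = 24.756 ft²·°F·h/BTU
L = ΔR / (R/in) = 24.756/4.802 = 5.1554 in

5.155 in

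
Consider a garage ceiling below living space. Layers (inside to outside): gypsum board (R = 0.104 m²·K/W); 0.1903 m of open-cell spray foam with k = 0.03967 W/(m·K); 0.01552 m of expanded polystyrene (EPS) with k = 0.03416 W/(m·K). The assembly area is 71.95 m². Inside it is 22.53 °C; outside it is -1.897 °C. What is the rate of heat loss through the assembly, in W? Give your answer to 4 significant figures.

0.1903/0.03967 = 4.7971
0.01552/0.03416 = 0.45433
R_total = 0.104 + 4.7971 + 0.45433 = 5.3554 m²·K/W
Q = A·ΔT/R = 71.95 × (22.53 − (-1.897)) / 5.3554 = 328.18 W

328.2 W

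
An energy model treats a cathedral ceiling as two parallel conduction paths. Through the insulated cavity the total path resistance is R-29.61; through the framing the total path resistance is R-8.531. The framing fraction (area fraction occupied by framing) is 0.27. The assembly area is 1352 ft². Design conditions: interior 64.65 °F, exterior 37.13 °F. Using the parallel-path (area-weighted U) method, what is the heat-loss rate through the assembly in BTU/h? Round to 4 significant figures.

2095 BTU/h

U_eff = 0.73/29.61 + 0.27/8.531 = 0.024654 + 0.031649 = 0.056303
R_eff = 1/U_eff = 17.761 ft²·°F·h/BTU
Q = 1352 × (64.65 − 37.13) / 17.761 = 2094.9 BTU/h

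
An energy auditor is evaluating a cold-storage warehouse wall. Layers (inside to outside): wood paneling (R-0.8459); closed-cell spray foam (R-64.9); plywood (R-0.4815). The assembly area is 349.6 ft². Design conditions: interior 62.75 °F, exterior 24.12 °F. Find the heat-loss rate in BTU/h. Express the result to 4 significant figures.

203.9 BTU/h

R_total = 0.8459 + 64.9 + 0.4815 = 66.227 ft²·°F·h/BTU
Q = A·ΔT/R = 349.6 × (62.75 − 24.12) / 66.227 = 203.92 BTU/h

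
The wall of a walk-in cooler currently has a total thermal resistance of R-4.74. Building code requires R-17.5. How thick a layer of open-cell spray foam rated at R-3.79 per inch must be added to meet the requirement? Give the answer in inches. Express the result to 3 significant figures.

ΔR = 17.5 − 4.74 = 12.76 ft²·°F·h/BTU
L = ΔR / (R/in) = 12.76/3.79 = 3.367 in

3.37 in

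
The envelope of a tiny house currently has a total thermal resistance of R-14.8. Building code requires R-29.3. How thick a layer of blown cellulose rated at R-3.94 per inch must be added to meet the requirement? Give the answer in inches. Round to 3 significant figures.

ΔR = 29.3 − 14.8 = 14.5 ft²·°F·h/BTU
L = ΔR / (R/in) = 14.5/3.94 = 3.68 in

3.68 in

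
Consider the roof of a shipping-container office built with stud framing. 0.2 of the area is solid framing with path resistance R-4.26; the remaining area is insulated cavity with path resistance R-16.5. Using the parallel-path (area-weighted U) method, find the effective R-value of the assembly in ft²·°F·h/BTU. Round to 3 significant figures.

U_eff = 0.8/16.5 + 0.2/4.26 = 0.04848 + 0.04695 = 0.09543
R_eff = 1/U_eff = 10.48 ft²·°F·h/BTU

10.5 ft²·°F·h/BTU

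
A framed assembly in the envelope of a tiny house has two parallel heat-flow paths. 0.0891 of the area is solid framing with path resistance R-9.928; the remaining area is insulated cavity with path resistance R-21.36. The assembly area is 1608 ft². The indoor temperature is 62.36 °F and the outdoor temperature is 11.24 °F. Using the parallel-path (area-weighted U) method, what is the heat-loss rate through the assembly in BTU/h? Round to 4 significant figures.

U_eff = 0.9109/21.36 + 0.0891/9.928 = 0.042645 + 0.0089746 = 0.05162
R_eff = 1/U_eff = 19.372 ft²·°F·h/BTU
Q = 1608 × (62.36 − 11.24) / 19.372 = 4243.2 BTU/h

4243 BTU/h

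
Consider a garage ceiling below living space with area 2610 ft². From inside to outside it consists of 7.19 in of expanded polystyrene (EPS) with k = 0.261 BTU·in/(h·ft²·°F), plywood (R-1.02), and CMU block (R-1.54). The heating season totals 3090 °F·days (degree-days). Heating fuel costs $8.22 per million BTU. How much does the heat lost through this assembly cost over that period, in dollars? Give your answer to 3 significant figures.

7.19/0.261 = 27.55
R_total = 27.55 + 1.02 + 1.54 = 30.11 ft²·°F·h/BTU
E = A × HDD × 24 / R = 2610 × 3090 × 24 / 30.11 = 6429000 BTU
Cost = 6429000/10⁶ × 8.22 = $52.84

52.8 dollars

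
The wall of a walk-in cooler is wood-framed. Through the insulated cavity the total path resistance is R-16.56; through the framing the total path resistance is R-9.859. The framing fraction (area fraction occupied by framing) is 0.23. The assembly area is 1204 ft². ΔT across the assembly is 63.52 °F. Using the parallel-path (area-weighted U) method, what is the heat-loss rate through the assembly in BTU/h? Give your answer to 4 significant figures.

5340 BTU/h

U_eff = 0.77/16.56 + 0.23/9.859 = 0.046498 + 0.023329 = 0.069827
R_eff = 1/U_eff = 14.321 ft²·°F·h/BTU
Q = 1204 × 63.52 / 14.321 = 5340.2 BTU/h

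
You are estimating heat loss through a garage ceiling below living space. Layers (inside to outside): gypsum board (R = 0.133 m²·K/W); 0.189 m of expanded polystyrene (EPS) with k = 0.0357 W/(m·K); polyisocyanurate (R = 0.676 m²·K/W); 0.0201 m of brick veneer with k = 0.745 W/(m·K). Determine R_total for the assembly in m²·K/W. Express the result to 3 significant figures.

6.13 m²·K/W

0.189/0.0357 = 5.294
0.0201/0.745 = 0.02698
R_total = 0.133 + 5.294 + 0.676 + 0.02698 = 6.13 m²·K/W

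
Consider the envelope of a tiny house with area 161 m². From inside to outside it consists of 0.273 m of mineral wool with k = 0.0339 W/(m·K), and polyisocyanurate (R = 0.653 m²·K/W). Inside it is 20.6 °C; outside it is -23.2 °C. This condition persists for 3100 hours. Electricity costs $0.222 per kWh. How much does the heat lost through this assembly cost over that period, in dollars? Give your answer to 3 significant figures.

557 dollars

0.273/0.0339 = 8.053
R_total = 8.053 + 0.653 = 8.706 m²·K/W
Q = 161 × (20.6 − (-23.2)) / 8.706 = 810 W
E = 810 W × 3100 h / 1000 = 2511 kWh
Cost = 2511 × 0.222 = $557.4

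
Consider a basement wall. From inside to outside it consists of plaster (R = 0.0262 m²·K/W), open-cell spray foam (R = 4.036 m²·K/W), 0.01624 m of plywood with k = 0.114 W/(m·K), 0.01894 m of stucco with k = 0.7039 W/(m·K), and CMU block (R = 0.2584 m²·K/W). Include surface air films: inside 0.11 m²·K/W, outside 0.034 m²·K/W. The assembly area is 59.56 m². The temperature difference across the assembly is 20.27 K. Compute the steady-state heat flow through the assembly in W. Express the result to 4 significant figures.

260.5 W

0.01624/0.114 = 0.14246
0.01894/0.7039 = 0.026907
R_total = 0.11 + 0.0262 + 4.036 + 0.14246 + 0.026907 + 0.2584 + 0.034 = 4.634 m²·K/W
Q = A·ΔT/R = 59.56 × 20.27 / 4.634 = 260.53 W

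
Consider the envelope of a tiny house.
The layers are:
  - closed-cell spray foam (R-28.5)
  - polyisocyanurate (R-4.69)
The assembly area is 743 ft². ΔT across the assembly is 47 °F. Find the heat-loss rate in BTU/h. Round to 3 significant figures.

R_total = 28.5 + 4.69 = 33.19 ft²·°F·h/BTU
Q = A·ΔT/R = 743 × 47 / 33.19 = 1052 BTU/h

1050 BTU/h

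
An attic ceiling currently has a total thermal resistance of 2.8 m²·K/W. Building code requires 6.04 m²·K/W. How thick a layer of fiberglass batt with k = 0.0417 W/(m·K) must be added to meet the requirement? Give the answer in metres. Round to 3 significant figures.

0.135 m

ΔR = 6.04 − 2.8 = 3.24 m²·K/W
L = ΔR × k = 3.24 × 0.0417 = 0.1351 m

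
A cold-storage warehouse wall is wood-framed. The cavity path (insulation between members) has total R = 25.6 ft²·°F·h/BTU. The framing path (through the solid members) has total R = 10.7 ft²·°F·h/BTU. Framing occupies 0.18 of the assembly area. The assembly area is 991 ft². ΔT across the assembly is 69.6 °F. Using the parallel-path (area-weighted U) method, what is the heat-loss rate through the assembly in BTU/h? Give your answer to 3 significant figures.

U_eff = 0.82/25.6 + 0.18/10.7 = 0.03203 + 0.01682 = 0.04885
R_eff = 1/U_eff = 20.47 ft²·°F·h/BTU
Q = 991 × 69.6 / 20.47 = 3370 BTU/h

3370 BTU/h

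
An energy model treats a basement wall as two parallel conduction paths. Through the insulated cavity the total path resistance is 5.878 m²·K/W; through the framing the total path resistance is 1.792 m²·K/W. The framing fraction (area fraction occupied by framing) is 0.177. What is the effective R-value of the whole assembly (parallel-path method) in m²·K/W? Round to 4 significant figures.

U_eff = 0.823/5.878 + 0.177/1.792 = 0.14001 + 0.098772 = 0.23879
R_eff = 1/U_eff = 4.1879 m²·K/W

4.188 m²·K/W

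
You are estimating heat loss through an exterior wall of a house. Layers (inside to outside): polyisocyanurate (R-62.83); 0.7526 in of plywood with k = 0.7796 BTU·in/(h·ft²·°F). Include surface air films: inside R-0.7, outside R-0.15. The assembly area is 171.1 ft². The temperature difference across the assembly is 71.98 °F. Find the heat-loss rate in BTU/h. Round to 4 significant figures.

190.5 BTU/h

0.7526/0.7796 = 0.96537
R_total = 0.7 + 62.83 + 0.96537 + 0.15 = 64.645 ft²·°F·h/BTU
Q = A·ΔT/R = 171.1 × 71.98 / 64.645 = 190.51 BTU/h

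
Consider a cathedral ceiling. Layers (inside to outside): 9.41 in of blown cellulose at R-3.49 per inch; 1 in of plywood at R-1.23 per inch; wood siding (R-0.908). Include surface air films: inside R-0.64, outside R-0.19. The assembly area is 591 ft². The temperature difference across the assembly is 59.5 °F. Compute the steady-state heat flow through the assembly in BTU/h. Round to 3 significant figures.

982 BTU/h

9.41 × 3.49 = 32.84
1 × 1.23 = 1.23
R_total = 0.64 + 32.84 + 1.23 + 0.908 + 0.19 = 35.81 ft²·°F·h/BTU
Q = A·ΔT/R = 591 × 59.5 / 35.81 = 982 BTU/h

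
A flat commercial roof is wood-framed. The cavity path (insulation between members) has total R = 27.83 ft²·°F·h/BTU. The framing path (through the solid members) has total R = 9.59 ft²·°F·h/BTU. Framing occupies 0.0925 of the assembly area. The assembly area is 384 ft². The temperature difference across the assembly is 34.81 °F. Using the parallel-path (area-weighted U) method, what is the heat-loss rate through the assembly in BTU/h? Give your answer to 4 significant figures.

564.8 BTU/h

U_eff = 0.9075/27.83 + 0.0925/9.59 = 0.032609 + 0.0096455 = 0.042254
R_eff = 1/U_eff = 23.666 ft²·°F·h/BTU
Q = 384 × 34.81 / 23.666 = 564.81 BTU/h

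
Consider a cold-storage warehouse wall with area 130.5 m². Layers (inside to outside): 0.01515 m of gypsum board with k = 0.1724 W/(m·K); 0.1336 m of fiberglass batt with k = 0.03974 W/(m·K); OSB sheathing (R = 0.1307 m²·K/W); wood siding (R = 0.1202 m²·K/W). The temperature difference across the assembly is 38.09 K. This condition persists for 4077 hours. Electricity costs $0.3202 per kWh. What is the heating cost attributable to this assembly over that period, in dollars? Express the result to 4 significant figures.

1754 dollars

0.01515/0.1724 = 0.087877
0.1336/0.03974 = 3.3619
R_total = 0.087877 + 3.3619 + 0.1307 + 0.1202 = 3.7006 m²·K/W
Q = 130.5 × 38.09 / 3.7006 = 1343.2 W
E = 1343.2 W × 4077 h / 1000 = 5476.3 kWh
Cost = 5476.3 × 0.3202 = $1753.5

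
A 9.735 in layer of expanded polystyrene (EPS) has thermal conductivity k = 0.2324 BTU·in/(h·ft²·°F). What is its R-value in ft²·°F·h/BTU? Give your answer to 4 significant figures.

R = L/k = 9.735/0.2324 = 41.889 ft²·°F·h/BTU

41.89 ft²·°F·h/BTU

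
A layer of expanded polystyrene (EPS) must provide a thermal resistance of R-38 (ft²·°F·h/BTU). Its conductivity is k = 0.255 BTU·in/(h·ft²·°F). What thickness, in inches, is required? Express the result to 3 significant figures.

L = R × k = 38 × 0.255 = 9.69 in

9.69 in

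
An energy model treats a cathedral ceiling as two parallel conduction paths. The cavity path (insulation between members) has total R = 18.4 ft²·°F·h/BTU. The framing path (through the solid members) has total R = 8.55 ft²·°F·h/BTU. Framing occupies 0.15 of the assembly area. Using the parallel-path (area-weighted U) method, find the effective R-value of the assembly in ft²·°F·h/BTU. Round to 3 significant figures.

U_eff = 0.85/18.4 + 0.15/8.55 = 0.0462 + 0.01754 = 0.06374
R_eff = 1/U_eff = 15.69 ft²·°F·h/BTU

15.7 ft²·°F·h/BTU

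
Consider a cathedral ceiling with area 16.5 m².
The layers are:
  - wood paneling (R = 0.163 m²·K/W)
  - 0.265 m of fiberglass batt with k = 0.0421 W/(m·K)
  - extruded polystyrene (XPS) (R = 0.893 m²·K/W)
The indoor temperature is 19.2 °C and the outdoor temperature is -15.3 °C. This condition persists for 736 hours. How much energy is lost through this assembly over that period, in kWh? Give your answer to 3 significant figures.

57.0 kWh

0.265/0.0421 = 6.295
R_total = 0.163 + 6.295 + 0.893 = 7.351 m²·K/W
Q = 16.5 × (19.2 − (-15.3)) / 7.351 = 77.44 W
E = 77.44 W × 736 h / 1000 = 57 kWh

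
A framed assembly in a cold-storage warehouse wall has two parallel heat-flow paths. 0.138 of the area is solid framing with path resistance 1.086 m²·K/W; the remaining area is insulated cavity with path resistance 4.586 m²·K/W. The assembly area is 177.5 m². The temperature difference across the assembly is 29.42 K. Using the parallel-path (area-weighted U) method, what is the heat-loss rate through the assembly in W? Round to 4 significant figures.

U_eff = 0.862/4.586 + 0.138/1.086 = 0.18796 + 0.12707 = 0.31504
R_eff = 1/U_eff = 3.1742 m²·K/W
Q = 177.5 × 29.42 / 3.1742 = 1645.1 W

1645 W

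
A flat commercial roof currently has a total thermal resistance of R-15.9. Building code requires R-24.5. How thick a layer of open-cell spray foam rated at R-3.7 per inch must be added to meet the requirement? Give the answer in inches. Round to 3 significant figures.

ΔR = 24.5 − 15.9 = 8.6 ft²·°F·h/BTU
L = ΔR / (R/in) = 8.6/3.7 = 2.324 in

2.32 in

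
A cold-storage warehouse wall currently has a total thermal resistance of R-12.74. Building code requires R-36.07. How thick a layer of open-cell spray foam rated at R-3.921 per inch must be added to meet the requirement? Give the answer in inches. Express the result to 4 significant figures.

5.950 in

ΔR = 36.07 − 12.74 = 23.33 ft²·°F·h/BTU
L = ΔR / (R/in) = 23.33/3.921 = 5.95 in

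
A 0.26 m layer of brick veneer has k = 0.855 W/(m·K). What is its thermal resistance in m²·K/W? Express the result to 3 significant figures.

R = L/k = 0.26/0.855 = 0.3041 m²·K/W

0.304 m²·K/W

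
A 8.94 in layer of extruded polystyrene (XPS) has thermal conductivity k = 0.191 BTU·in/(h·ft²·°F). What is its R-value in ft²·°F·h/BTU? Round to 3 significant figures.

46.8 ft²·°F·h/BTU

R = L/k = 8.94/0.191 = 46.81 ft²·°F·h/BTU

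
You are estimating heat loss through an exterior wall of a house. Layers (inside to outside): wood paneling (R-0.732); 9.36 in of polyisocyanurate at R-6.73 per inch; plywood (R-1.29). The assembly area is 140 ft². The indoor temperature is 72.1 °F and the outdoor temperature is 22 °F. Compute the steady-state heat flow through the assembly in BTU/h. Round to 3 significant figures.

9.36 × 6.73 = 62.99
R_total = 0.732 + 62.99 + 1.29 = 65.01 ft²·°F·h/BTU
Q = A·ΔT/R = 140 × (72.1 − 22) / 65.01 = 107.9 BTU/h

108 BTU/h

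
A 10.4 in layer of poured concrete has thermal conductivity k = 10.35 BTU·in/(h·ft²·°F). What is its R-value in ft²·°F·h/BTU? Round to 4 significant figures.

R = L/k = 10.4/10.35 = 1.0048 ft²·°F·h/BTU

1.005 ft²·°F·h/BTU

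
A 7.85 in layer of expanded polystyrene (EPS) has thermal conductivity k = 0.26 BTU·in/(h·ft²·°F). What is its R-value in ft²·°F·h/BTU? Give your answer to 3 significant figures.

R = L/k = 7.85/0.26 = 30.19 ft²·°F·h/BTU

30.2 ft²·°F·h/BTU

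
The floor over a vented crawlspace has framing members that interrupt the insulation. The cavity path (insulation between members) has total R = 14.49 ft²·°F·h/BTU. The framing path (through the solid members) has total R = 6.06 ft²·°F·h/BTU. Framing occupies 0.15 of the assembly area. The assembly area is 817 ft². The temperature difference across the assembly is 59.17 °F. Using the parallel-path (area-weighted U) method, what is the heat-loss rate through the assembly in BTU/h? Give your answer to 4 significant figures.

4032 BTU/h

U_eff = 0.85/14.49 + 0.15/6.06 = 0.058661 + 0.024752 = 0.083414
R_eff = 1/U_eff = 11.988 ft²·°F·h/BTU
Q = 817 × 59.17 / 11.988 = 4032.4 BTU/h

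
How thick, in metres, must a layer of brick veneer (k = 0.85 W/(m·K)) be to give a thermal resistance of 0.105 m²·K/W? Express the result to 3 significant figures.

0.0892 m

L = R·k = 0.105 × 0.85 = 0.08925 m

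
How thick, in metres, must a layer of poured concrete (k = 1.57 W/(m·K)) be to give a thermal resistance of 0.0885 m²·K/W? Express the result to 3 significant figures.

L = R·k = 0.0885 × 1.57 = 0.1389 m

0.139 m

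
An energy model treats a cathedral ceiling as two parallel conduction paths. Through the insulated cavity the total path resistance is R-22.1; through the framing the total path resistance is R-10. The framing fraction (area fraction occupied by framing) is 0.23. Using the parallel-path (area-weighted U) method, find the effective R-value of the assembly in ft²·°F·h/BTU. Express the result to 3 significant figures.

U_eff = 0.77/22.1 + 0.23/10 = 0.03484 + 0.023 = 0.05784
R_eff = 1/U_eff = 17.29 ft²·°F·h/BTU

17.3 ft²·°F·h/BTU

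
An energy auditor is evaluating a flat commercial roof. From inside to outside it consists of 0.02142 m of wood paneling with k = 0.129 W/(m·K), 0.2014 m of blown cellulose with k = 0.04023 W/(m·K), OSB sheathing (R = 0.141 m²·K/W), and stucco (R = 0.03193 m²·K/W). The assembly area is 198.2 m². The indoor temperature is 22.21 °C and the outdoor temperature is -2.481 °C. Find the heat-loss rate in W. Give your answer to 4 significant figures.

915.5 W

0.02142/0.129 = 0.16605
0.2014/0.04023 = 5.0062
R_total = 0.16605 + 5.0062 + 0.141 + 0.03193 = 5.3452 m²·K/W
Q = A·ΔT/R = 198.2 × (22.21 − (-2.481)) / 5.3452 = 915.54 W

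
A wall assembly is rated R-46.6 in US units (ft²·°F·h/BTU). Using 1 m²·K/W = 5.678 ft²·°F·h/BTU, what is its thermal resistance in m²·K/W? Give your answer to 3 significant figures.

8.21 m²·K/W

R_SI = 46.6/5.678 = 8.207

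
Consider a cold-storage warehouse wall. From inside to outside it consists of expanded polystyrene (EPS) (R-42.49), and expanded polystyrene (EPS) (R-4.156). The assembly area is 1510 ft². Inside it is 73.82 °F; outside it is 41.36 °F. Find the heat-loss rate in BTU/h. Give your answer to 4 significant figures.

1051 BTU/h

R_total = 42.49 + 4.156 = 46.646 ft²·°F·h/BTU
Q = A·ΔT/R = 1510 × (73.82 − 41.36) / 46.646 = 1050.8 BTU/h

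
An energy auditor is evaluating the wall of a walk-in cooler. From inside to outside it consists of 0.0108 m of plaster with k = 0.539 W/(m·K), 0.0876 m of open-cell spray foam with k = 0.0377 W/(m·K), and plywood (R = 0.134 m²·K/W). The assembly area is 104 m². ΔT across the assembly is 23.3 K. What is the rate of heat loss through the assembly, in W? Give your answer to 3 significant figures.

978 W

0.0108/0.539 = 0.02004
0.0876/0.0377 = 2.324
R_total = 0.02004 + 2.324 + 0.134 = 2.478 m²·K/W
Q = A·ΔT/R = 104 × 23.3 / 2.478 = 978 W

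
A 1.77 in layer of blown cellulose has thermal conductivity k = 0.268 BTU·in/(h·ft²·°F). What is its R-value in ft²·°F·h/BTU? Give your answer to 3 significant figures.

R = L/k = 1.77/0.268 = 6.604 ft²·°F·h/BTU

6.60 ft²·°F·h/BTU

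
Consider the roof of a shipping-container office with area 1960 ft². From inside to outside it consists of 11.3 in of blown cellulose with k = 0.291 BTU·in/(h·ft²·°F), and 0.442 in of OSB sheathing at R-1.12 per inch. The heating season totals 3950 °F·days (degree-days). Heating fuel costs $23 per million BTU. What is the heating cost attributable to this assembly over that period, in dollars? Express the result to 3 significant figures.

109 dollars

11.3/0.291 = 38.83
0.442 × 1.12 = 0.495
R_total = 38.83 + 0.495 = 39.33 ft²·°F·h/BTU
E = A × HDD × 24 / R = 1960 × 3950 × 24 / 39.33 = 4725000 BTU
Cost = 4725000/10⁶ × 23 = $108.7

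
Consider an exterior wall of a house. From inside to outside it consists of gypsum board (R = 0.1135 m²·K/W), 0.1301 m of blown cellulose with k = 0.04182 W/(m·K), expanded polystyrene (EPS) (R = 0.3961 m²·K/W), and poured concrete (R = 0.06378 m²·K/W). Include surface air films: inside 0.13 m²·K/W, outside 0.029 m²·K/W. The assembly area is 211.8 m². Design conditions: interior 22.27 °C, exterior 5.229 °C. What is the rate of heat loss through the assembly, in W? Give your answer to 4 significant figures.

939.1 W

0.1301/0.04182 = 3.111
R_total = 0.13 + 0.1135 + 3.111 + 0.3961 + 0.06378 + 0.029 = 3.8433 m²·K/W
Q = A·ΔT/R = 211.8 × (22.27 − 5.229) / 3.8433 = 939.1 W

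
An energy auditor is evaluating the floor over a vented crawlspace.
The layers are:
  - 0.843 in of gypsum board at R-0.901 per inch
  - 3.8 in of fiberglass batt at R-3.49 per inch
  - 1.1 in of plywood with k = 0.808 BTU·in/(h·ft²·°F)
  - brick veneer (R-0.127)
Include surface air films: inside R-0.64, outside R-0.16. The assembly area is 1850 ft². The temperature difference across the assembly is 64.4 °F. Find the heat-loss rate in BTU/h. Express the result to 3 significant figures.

7300 BTU/h

0.843 × 0.901 = 0.7595
3.8 × 3.49 = 13.26
1.1/0.808 = 1.361
R_total = 0.64 + 0.7595 + 13.26 + 1.361 + 0.127 + 0.16 = 16.31 ft²·°F·h/BTU
Q = A·ΔT/R = 1850 × 64.4 / 16.31 = 7305 BTU/h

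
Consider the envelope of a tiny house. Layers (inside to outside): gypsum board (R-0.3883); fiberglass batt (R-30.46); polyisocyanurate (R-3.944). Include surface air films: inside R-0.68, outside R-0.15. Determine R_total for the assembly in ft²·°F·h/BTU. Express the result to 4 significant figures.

R_total = 0.68 + 0.3883 + 30.46 + 3.944 + 0.15 = 35.622 ft²·°F·h/BTU

35.62 ft²·°F·h/BTU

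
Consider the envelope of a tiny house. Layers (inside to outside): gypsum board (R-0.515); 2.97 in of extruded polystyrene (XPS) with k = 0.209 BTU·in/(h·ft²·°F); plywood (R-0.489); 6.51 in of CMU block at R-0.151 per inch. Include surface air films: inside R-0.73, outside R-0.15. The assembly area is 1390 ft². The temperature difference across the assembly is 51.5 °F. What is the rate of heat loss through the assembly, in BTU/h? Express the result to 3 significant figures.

2.97/0.209 = 14.21
6.51 × 0.151 = 0.983
R_total = 0.73 + 0.515 + 14.21 + 0.489 + 0.983 + 0.15 = 17.08 ft²·°F·h/BTU
Q = A·ΔT/R = 1390 × 51.5 / 17.08 = 4192 BTU/h

4190 BTU/h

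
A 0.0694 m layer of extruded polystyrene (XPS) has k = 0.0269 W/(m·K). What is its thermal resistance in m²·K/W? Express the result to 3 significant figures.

2.58 m²·K/W

R = L/k = 0.0694/0.0269 = 2.58 m²·K/W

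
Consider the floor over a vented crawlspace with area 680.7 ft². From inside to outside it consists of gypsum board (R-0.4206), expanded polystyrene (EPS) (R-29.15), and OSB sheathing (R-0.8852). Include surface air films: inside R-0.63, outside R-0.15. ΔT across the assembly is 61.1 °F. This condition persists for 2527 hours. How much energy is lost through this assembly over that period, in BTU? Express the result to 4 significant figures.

R_total = 0.63 + 0.4206 + 29.15 + 0.8852 + 0.15 = 31.236 ft²·°F·h/BTU
Q = 680.7 × 61.1 / 31.236 = 1331.5 BTU/h
E = 1331.5 × 2527 = 3364700 BTU

3365000 BTU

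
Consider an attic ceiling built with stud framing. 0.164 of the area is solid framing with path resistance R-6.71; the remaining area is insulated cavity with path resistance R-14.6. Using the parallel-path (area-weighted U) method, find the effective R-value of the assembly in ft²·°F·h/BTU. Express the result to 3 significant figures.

U_eff = 0.836/14.6 + 0.164/6.71 = 0.05726 + 0.02444 = 0.0817
R_eff = 1/U_eff = 12.24 ft²·°F·h/BTU

12.2 ft²·°F·h/BTU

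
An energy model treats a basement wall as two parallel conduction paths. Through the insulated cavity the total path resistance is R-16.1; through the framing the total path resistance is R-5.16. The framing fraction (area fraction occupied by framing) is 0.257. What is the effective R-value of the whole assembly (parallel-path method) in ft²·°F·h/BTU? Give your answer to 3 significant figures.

U_eff = 0.743/16.1 + 0.257/5.16 = 0.04615 + 0.04981 = 0.09596
R_eff = 1/U_eff = 10.42 ft²·°F·h/BTU

10.4 ft²·°F·h/BTU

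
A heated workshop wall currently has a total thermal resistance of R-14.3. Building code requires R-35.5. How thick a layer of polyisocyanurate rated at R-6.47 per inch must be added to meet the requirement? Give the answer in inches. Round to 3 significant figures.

ΔR = 35.5 − 14.3 = 21.2 ft²·°F·h/BTU
L = ΔR / (R/in) = 21.2/6.47 = 3.277 in

3.28 in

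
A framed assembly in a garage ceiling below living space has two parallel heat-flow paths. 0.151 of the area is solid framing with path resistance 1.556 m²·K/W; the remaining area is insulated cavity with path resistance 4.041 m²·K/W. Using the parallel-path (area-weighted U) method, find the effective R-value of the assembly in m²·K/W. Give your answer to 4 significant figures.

U_eff = 0.849/4.041 + 0.151/1.556 = 0.2101 + 0.097044 = 0.30714
R_eff = 1/U_eff = 3.2558 m²·K/W

3.256 m²·K/W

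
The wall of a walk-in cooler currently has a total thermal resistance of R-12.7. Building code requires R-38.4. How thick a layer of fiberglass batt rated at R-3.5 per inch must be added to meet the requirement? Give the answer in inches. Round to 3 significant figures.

ΔR = 38.4 − 12.7 = 25.7 ft²·°F·h/BTU
L = ΔR / (R/in) = 25.7/3.5 = 7.343 in

7.34 in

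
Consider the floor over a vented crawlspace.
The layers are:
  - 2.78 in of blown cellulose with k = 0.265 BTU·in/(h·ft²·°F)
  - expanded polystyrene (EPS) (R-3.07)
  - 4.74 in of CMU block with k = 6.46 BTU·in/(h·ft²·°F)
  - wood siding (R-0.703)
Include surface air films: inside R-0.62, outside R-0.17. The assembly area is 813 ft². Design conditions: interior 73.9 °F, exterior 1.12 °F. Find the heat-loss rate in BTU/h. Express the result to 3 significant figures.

3750 BTU/h

2.78/0.265 = 10.49
4.74/6.46 = 0.7337
R_total = 0.62 + 10.49 + 3.07 + 0.7337 + 0.703 + 0.17 = 15.79 ft²·°F·h/BTU
Q = A·ΔT/R = 813 × (73.9 − 1.12) / 15.79 = 3748 BTU/h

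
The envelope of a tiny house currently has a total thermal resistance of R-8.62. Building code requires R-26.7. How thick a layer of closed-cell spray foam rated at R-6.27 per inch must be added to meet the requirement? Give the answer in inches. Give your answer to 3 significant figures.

2.88 in

ΔR = 26.7 − 8.62 = 18.08 ft²·°F·h/BTU
L = ΔR / (R/in) = 18.08/6.27 = 2.884 in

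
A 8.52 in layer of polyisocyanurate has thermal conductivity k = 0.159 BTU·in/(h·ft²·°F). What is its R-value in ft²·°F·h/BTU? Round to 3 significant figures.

53.6 ft²·°F·h/BTU

R = L/k = 8.52/0.159 = 53.58 ft²·°F·h/BTU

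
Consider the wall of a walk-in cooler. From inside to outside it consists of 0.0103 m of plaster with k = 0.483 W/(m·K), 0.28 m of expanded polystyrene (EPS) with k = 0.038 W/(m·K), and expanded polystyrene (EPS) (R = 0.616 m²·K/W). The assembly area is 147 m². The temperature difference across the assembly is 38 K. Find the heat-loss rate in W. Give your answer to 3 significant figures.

698 W

0.0103/0.483 = 0.02133
0.28/0.038 = 7.368
R_total = 0.02133 + 7.368 + 0.616 = 8.006 m²·K/W
Q = A·ΔT/R = 147 × 38 / 8.006 = 697.7 W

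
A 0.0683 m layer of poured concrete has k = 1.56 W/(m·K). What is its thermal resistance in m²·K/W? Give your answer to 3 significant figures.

0.0438 m²·K/W

R = L/k = 0.0683/1.56 = 0.04378 m²·K/W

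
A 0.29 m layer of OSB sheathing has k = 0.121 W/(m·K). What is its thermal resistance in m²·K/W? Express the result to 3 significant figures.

2.40 m²·K/W

R = L/k = 0.29/0.121 = 2.397 m²·K/W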